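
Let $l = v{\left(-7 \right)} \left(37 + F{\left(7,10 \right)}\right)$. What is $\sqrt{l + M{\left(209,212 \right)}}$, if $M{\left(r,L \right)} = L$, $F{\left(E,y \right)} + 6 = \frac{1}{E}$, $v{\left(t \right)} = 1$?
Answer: $\frac{\sqrt{11914}}{7} \approx 15.593$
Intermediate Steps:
$F{\left(E,y \right)} = -6 + \frac{1}{E}$
$l = \frac{218}{7}$ ($l = 1 \left(37 - \left(6 - \frac{1}{7}\right)\right) = 1 \left(37 + \left(-6 + \frac{1}{7}\right)\right) = 1 \left(37 - \frac{41}{7}\right) = 1 \cdot \frac{218}{7} = \frac{218}{7} \approx 31.143$)
$\sqrt{l + M{\left(209,212 \right)}} = \sqrt{\frac{218}{7} + 212} = \sqrt{\frac{1702}{7}} = \frac{\sqrt{11914}}{7}$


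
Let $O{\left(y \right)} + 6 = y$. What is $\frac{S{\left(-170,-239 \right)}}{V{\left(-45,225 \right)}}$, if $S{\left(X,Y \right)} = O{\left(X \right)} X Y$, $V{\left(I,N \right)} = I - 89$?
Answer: $\frac{3575440}{67} \approx 53365.0$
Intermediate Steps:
$O{\left(y \right)} = -6 + y$
$V{\left(I,N \right)} = -89 + I$ ($V{\left(I,N \right)} = I - 89 = -89 + I$)
$S{\left(X,Y \right)} = X Y \left(-6 + X\right)$ ($S{\left(X,Y \right)} = \left(-6 + X\right) X Y = X \left(-6 + X\right) Y = X Y \left(-6 + X\right)$)
$\frac{S{\left(-170,-239 \right)}}{V{\left(-45,225 \right)}} = \frac{\left(-170\right) \left(-239\right) \left(-6 - 170\right)}{-89 - 45} = \frac{\left(-170\right) \left(-239\right) \left(-176\right)}{-134} = \left(-7150880\right) \left(- \frac{1}{134}\right) = \frac{3575440}{67}$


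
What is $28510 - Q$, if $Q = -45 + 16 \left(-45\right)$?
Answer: $29275$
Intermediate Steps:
$Q = -765$ ($Q = -45 - 720 = -765$)
$28510 - Q = 28510 - -765 = 28510 + 765 = 29275$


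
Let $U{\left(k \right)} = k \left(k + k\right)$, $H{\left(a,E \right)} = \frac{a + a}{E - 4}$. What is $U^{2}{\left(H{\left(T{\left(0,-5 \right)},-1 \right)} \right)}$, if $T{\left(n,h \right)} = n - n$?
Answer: $0$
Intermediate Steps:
$T{\left(n,h \right)} = 0$
$H{\left(a,E \right)} = \frac{2 a}{-4 + E}$
$U{\left(k \right)} = 2 k^{2}$ ($U{\left(k \right)} = k 2 k = 2 k^{2}$)
$U^{2}{\left(H{\left(T{\left(0,-5 \right)},-1 \right)} \right)} = \left(2 \left(2 \cdot 0 \frac{1}{-4 - 1}\right)^{2}\right)^{2} = \left(2 \left(2 \cdot 0 \frac{1}{-5}\right)^{2}\right)^{2} = \left(2 \left(2 \cdot 0 \left(- \frac{1}{5}\right)\right)^{2}\right)^{2} = \left(2 \cdot 0^{2}\right)^{2} = \left(2 \cdot 0\right)^{2} = 0^{2} = 0$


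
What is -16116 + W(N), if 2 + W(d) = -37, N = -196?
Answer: -16155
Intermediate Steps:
W(d) = -39 (W(d) = -2 - 37 = -39)
-16116 + W(N) = -16116 - 39 = -16155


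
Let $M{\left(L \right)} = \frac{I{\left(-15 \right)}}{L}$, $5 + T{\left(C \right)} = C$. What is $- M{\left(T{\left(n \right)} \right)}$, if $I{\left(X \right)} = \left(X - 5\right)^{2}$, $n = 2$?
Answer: $\frac{400}{3} \approx 133.33$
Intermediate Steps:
$T{\left(C \right)} = -5 + C$
$I{\left(X \right)} = \left(-5 + X\right)^{2}$
$M{\left(L \right)} = \frac{400}{L}$ ($M{\left(L \right)} = \frac{\left(-5 - 15\right)^{2}}{L} = \frac{\left(-20\right)^{2}}{L} = \frac{400}{L}$)
$- M{\left(T{\left(n \right)} \right)} = - \frac{400}{-5 + 2} = - \frac{400}{-3} = - \frac{400 \left(-1\right)}{3} = \left(-1\right) \left(- \frac{400}{3}\right) = \frac{400}{3}$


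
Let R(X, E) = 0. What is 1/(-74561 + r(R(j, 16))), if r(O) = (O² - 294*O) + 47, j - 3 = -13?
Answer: -1/74514 ≈ -1.3420e-5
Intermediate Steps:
j = -10 (j = 3 - 13 = -10)
r(O) = 47 + O² - 294*O
1/(-74561 + r(R(j, 16))) = 1/(-74561 + (47 + 0² - 294*0)) = 1/(-74561 + (47 + 0 + 0)) = 1/(-74561 + 47) = 1/(-74514) = -1/74514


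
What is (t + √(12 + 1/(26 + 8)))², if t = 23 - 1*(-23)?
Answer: (1564 + √13906)²/1156 ≈ 2447.1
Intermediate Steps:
t = 46 (t = 23 + 23 = 46)
(t + √(12 + 1/(26 + 8)))² = (46 + √(12 + 1/(26 + 8)))² = (46 + √(12 + 1/34))² = (46 + √(409/34))² = (46 + √13906/34)²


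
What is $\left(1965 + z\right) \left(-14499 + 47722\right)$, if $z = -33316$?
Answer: $-1041574273$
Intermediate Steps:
$\left(1965 + z\right) \left(-14499 + 47722\right) = \left(1965 - 33316\right) \left(-14499 + 47722\right) = \left(-31351\right) 33223 = -1041574273$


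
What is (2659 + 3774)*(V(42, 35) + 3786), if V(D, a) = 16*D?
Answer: 28678314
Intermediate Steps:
(2659 + 3774)*(V(42, 35) + 3786) = (2659 + 3774)*(16*42 + 3786) = 6433*(672 + 3786) = 6433*4458 = 28678314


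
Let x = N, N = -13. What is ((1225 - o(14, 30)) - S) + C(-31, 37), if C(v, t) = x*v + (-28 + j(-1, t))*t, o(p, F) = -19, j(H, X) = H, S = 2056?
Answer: -1482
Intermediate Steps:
x = -13
C(v, t) = -29*t - 13*v (C(v, t) = -13*v + (-28 - 1)*t = -13*v - 29*t = -29*t - 13*v)
((1225 - o(14, 30)) - S) + C(-31, 37) = ((1225 - 1*(-19)) - 1*2056) + (-29*37 - 13*(-31)) = ((1225 + 19) - 2056) + (-1073 + 403) = (1244 - 2056) - 670 = -812 - 670 = -1482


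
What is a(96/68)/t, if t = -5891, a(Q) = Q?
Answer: -24/100147 ≈ -0.00023965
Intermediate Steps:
a(96/68)/t = (96/68)/(-5891) = (96*(1/68))*(-1/5891) = (24/17)*(-1/5891) = -24/100147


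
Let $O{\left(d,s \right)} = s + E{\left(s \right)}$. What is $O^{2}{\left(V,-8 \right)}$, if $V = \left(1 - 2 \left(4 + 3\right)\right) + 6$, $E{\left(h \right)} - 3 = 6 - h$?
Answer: $81$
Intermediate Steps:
$E{\left(h \right)} = 9 - h$ ($E{\left(h \right)} = 3 - \left(-6 + h\right) = 9 - h$)
$V = -7$ ($V = \left(1 - 14\right) + 6 = -13 + 6 = -7$)
$O{\left(d,s \right)} = 9$ ($O{\left(d,s \right)} = s - \left(-9 + s\right) = 9$)
$O^{2}{\left(V,-8 \right)} = 9^{2} = 81$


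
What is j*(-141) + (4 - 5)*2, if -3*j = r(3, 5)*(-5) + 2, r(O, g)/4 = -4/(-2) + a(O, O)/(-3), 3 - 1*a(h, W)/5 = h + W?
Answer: -6488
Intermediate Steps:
a(h, W) = 15 - 5*W - 5*h (a(h, W) = 15 - 5*(h + W) = 15 - 5*(W + h) = 15 + (-5*W - 5*h) = 15 - 5*W - 5*h)
r(O, g) = -12 + 40*O/3 (r(O, g) = 4*(-4/(-2) + (15 - 5*O - 5*O)/(-3)) = 4*(-4*(-1/2) + (15 - 10*O)*(-1/3)) = 4*(2 + (-5 + 10*O/3)) = 4*(-3 + 10*O/3) = -12 + 40*O/3)
j = 46 (j = -((-12 + (40/3)*3)*(-5) + 2)/3 = -((-12 + 40)*(-5) + 2)/3 = -(28*(-5) + 2)/3 = -(-140 + 2)/3 = -1/3*(-138) = 46)
j*(-141) + (4 - 5)*2 = 46*(-141) + (4 - 5)*2 = -6486 - 1*2 = -6486 - 2 = -6488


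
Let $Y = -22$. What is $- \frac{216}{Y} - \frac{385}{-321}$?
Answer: $\frac{38903}{3531} \approx 11.018$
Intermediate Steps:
$- \frac{216}{Y} - \frac{385}{-321} = - \frac{216}{-22} - \frac{385}{-321} = \left(-216\right) \left(- \frac{1}{22}\right) - - \frac{385}{321} = \frac{108}{11} + \frac{385}{321} = \frac{38903}{3531}$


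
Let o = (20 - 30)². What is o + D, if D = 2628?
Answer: 2728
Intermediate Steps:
o = 100 (o = (-10)² = 100)
o + D = 100 + 2628 = 2728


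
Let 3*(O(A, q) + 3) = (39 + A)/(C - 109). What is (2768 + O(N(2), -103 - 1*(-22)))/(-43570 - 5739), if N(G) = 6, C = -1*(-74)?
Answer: -19352/345163 ≈ -0.056066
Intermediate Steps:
C = 74
O(A, q) = -118/35 - A/105 (O(A, q) = -3 + ((39 + A)/(74 - 109))/3 = -3 + ((39 + A)/(-35))/3 = -3 + ((39 + A)*(-1/35))/3 = -3 + (-39/35 - A/35)/3 = -3 + (-13/35 - A/105) = -118/35 - A/105)
(2768 + O(N(2), -103 - 1*(-22)))/(-43570 - 5739) = (2768 + (-118/35 - 1/105*6))/(-43570 - 5739) = (2768 + (-118/35 - 2/35))/(-49309) = (2768 - 24/7)*(-1/49309) = (19352/7)*(-1/49309) = -19352/345163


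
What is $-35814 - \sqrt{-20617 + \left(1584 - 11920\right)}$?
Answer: $-35814 - i \sqrt{30953} \approx -35814.0 - 175.93 i$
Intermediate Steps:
$-35814 - \sqrt{-20617 + \left(1584 - 11920\right)} = -35814 - \sqrt{-20617 - 10336} = -35814 - \sqrt{-30953} = -35814 - i \sqrt{30953}$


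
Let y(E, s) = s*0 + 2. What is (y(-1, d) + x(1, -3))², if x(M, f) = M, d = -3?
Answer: 9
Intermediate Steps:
y(E, s) = 2 (y(E, s) = 0 + 2 = 2)
(y(-1, d) + x(1, -3))² = (2 + 1)² = 3² = 9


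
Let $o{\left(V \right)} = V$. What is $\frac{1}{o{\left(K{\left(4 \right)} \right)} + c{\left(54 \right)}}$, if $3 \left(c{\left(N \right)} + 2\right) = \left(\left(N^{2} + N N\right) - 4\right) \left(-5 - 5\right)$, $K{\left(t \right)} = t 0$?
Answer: $- \frac{3}{58286} \approx -5.147 \cdot 10^{-5}$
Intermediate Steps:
$K{\left(t \right)} = 0$
$c{\left(N \right)} = \frac{34}{3} - \frac{20 N^{2}}{3}$ ($c{\left(N \right)} = -2 + \frac{\left(\left(N^{2} + N N\right) - 4\right) \left(-5 - 5\right)}{3} = -2 + \frac{\left(\left(N^{2} + N^{2}\right) - 4\right) \left(-10\right)}{3} = -2 + \frac{\left(2 N^{2} - 4\right) \left(-10\right)}{3} = -2 + \frac{\left(-4 + 2 N^{2}\right) \left(-10\right)}{3} = -2 + \frac{40 - 20 N^{2}}{3} = -2 - \left(- \frac{40}{3} + \frac{20 N^{2}}{3}\right) = \frac{34}{3} - \frac{20 N^{2}}{3}$)
$\frac{1}{o{\left(K{\left(4 \right)} \right)} + c{\left(54 \right)}} = \frac{1}{0 + \left(\frac{34}{3} - \frac{20 \cdot 54^{2}}{3}\right)} = \frac{1}{0 + \left(\frac{34}{3} - 19440\right)} = \frac{1}{0 - \frac{58286}{3}} = \frac{1}{- \frac{58286}{3}} = - \frac{3}{58286}$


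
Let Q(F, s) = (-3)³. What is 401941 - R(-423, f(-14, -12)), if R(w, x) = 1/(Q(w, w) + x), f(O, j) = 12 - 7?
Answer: 8842703/22 ≈ 4.0194e+5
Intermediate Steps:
f(O, j) = 5
Q(F, s) = -27
R(w, x) = 1/(-27 + x)
401941 - R(-423, f(-14, -12)) = 401941 - 1/(-27 + 5) = 401941 - 1/(-22) = 401941 - 1*(-1/22) = 401941 + 1/22 = 8842703/22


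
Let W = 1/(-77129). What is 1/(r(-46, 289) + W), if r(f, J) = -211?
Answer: -77129/16274220 ≈ -0.0047393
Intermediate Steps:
W = -1/77129 ≈ -1.2965e-5
1/(r(-46, 289) + W) = 1/(-211 - 1/77129) = 1/(-16274220/77129) = -77129/16274220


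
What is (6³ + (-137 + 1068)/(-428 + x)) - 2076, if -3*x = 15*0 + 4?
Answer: -342639/184 ≈ -1862.2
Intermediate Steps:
x = -4/3 (x = -(15*0 + 4)/3 = -(0 + 4)/3 = -⅓*4 = -4/3 ≈ -1.3333)
(6³ + (-137 + 1068)/(-428 + x)) - 2076 = (6³ + (-137 + 1068)/(-428 - 4/3)) - 2076 = (216 + 931/(-1288/3)) - 2076 = (216 + 931*(-3/1288)) - 2076 = (216 - 399/184) - 2076 = 39345/184 - 2076 = -342639/184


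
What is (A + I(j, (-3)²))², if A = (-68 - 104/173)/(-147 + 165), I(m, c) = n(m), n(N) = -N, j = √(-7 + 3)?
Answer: 2835040/269361 + 7912*I/519 ≈ 10.525 + 15.245*I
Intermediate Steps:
j = 2*I (j = √(-4) = 2*I ≈ 2.0*I)
I(m, c) = -m
A = -1978/519 (A = (-68 - 104*1/173)/18 = (-68 - 104/173)*(1/18) = -11868/173*1/18 = -1978/519 ≈ -3.8112)
(A + I(j, (-3)²))² = (-1978/519 - 2*I)²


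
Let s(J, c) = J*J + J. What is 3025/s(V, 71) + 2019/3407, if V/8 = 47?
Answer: 296503463/482949064 ≈ 0.61394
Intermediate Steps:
V = 376 (V = 8*47 = 376)
s(J, c) = J + J² (s(J, c) = J² + J = J + J²)
3025/s(V, 71) + 2019/3407 = 3025/((376*(1 + 376))) + 2019/3407 = 3025/((376*377)) + 2019*(1/3407) = 3025/141752 + 2019/3407 = 296503463/482949064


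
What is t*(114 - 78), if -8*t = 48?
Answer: -216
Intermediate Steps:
t = -6 (t = -⅛*48 = -6)
t*(114 - 78) = -6*(114 - 78) = -6*36 = -216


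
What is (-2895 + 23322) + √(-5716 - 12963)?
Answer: 20427 + I*√18679 ≈ 20427.0 + 136.67*I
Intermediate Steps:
(-2895 + 23322) + √(-5716 - 12963) = 20427 + √(-18679) = 20427 + I*√18679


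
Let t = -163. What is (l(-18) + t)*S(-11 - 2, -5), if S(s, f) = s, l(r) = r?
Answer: 2353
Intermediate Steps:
(l(-18) + t)*S(-11 - 2, -5) = (-18 - 163)*(-11 - 2) = -181*(-13) = 2353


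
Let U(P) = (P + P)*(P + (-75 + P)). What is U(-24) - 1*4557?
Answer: 1347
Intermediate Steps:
U(P) = 2*P*(-75 + 2*P) (U(P) = (2*P)*(-75 + 2*P) = 2*P*(-75 + 2*P))
U(-24) - 1*4557 = 2*(-24)*(-75 + 2*(-24)) - 1*4557 = 2*(-24)*(-75 - 48) - 4557 = 2*(-24)*(-123) - 4557 = 5904 - 4557 = 1347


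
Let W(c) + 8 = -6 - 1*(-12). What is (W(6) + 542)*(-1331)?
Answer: -718740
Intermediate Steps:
W(c) = -2 (W(c) = -8 + (-6 - 1*(-12)) = -8 + (-6 + 12) = -8 + 6 = -2)
(W(6) + 542)*(-1331) = (-2 + 542)*(-1331) = 540*(-1331) = -718740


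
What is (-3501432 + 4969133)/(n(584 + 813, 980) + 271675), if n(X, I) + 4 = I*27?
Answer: 1467701/298131 ≈ 4.9230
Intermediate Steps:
n(X, I) = -4 + 27*I (n(X, I) = -4 + I*27 = -4 + 27*I)
(-3501432 + 4969133)/(n(584 + 813, 980) + 271675) = (-3501432 + 4969133)/((-4 + 27*980) + 271675) = 1467701/((-4 + 26460) + 271675) = 1467701/(26456 + 271675) = 1467701/298131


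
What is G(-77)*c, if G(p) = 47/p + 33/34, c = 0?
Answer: 0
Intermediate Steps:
G(p) = 33/34 + 47/p (G(p) = 47/p + 33*(1/34) = 47/p + 33/34 = 33/34 + 47/p)
G(-77)*c = (33/34 + 47/(-77))*0 = (33/34 + 47*(-1/77))*0 = (33/34 - 47/77)*0 = (943/2618)*0 = 0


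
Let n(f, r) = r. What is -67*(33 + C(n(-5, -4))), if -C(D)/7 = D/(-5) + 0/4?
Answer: -9179/5 ≈ -1835.8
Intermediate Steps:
C(D) = 7*D/5 (C(D) = -7*(D/(-5) + 0/4) = -7*(D*(-1/5) + 0*(1/4)) = -7*(-D/5 + 0) = -(-7)*D/5 = 7*D/5)
-67*(33 + C(n(-5, -4))) = -67*(33 + (7/5)*(-4)) = -67*(33 - 28/5) = -67*137/5 = -9179/5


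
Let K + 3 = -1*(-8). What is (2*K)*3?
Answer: 30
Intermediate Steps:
K = 5 (K = -3 - 1*(-8) = -3 + 8 = 5)
(2*K)*3 = (2*5)*3 = 10*3 = 30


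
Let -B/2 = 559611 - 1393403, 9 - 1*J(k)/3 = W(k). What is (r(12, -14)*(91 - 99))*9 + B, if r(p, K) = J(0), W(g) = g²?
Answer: 1665640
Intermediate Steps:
J(k) = 27 - 3*k²
r(p, K) = 27 (r(p, K) = 27 - 3*0² = 27 - 3*0 = 27 + 0 = 27)
B = 1667584 (B = -2*(559611 - 1393403) = -2*(-833792) = 1667584)
(r(12, -14)*(91 - 99))*9 + B = (27*(91 - 99))*9 + 1667584 = (27*(-8))*9 + 1667584 = -216*9 + 1667584 = -1944 + 1667584 = 1665640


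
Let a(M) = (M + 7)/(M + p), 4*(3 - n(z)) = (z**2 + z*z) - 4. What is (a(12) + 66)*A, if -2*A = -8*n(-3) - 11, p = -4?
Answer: 3829/16 ≈ 239.31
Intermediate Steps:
n(z) = 4 - z**2/2 (n(z) = 3 - ((z**2 + z*z) - 4)/4 = 3 - ((z**2 + z**2) - 4)/4 = 3 - (2*z**2 - 4)/4 = 3 - (-4 + 2*z**2)/4 = 3 + (1 - z**2/2) = 4 - z**2/2)
A = 7/2 (A = -(-8*(4 - 1/2*(-3)**2) - 11)/2 = -(-8*(4 - 1/2*9) - 11)/2 = -(-8*(4 - 9/2) - 11)/2 = -(-8*(-1/2) - 11)/2 = -(4 - 11)/2 = -1/2*(-7) = 7/2 ≈ 3.5000)
a(M) = (7 + M)/(-4 + M) (a(M) = (M + 7)/(M - 4) = (7 + M)/(-4 + M))
(a(12) + 66)*A = ((7 + 12)/(-4 + 12) + 66)*(7/2) = (19/8 + 66)*(7/2) = (547/8)*(7/2) = 3829/16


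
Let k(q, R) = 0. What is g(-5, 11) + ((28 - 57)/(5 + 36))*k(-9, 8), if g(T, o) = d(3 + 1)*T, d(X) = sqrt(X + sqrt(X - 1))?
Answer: -5*sqrt(4 + sqrt(3)) ≈ -11.971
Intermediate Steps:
d(X) = sqrt(X + sqrt(-1 + X))
g(T, o) = T*sqrt(4 + sqrt(3)) (g(T, o) = sqrt((3 + 1) + sqrt(-1 + (3 + 1)))*T = sqrt(4 + sqrt(-1 + 4))*T = sqrt(4 + sqrt(3))*T = T*sqrt(4 + sqrt(3)))
g(-5, 11) + ((28 - 57)/(5 + 36))*k(-9, 8) = -5*sqrt(4 + sqrt(3)) + ((28 - 57)/(5 + 36))*0 = -5*sqrt(4 + sqrt(3)) - 29/41*0 = -5*sqrt(4 + sqrt(3)) + 0 = -5*sqrt(4 + sqrt(3))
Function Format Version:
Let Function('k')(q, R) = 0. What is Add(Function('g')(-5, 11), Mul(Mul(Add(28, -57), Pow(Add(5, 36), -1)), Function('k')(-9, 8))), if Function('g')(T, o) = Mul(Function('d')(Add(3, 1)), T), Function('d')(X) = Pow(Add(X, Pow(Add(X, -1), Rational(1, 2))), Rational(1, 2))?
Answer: Mul(-5, Pow(Add(4, Pow(3, Rational(1, 2))), Rational(1, 2))) ≈ -11.971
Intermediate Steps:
Function('d')(X) = Pow(Add(X, Pow(Add(-1, X), Rational(1, 2))), Rational(1, 2))
Function('g')(T, o) = Mul(T, Pow(Add(4, Pow(3, Rational(1, 2))), Rational(1, 2))) (Function('g')(T, o) = Mul(Pow(Add(Add(3, 1), Pow(Add(-1, Add(3, 1)), Rational(1, 2))), Rational(1, 2)), T) = Mul(Pow(Add(4, Pow(Add(-1, 4), Rational(1, 2))), Rational(1, 2)), T) = Mul(Pow(Add(4, Pow(3, Rational(1, 2))), Rational(1, 2)), T) = Mul(T, Pow(Add(4, Pow(3, Rational(1, 2))), Rational(1, 2))))
Add(Function('g')(-5, 11), Mul(Mul(Add(28, -57), Pow(Add(5, 36), -1)), Function('k')(-9, 8))) = Add(Mul(-5, Pow(Add(4, Pow(3, Rational(1, 2))), Rational(1, 2))), Mul(Mul(Add(28, -57), Pow(Add(5, 36), -1)), 0)) = Add(Mul(-5, Pow(Add(4, Pow(3, Rational(1, 2))), Rational(1, 2))), Mul(Mul(-29, Pow(41, -1)), 0)) = Add(Mul(-5, Pow(Add(4, Pow(3, Rational(1, 2))), Rational(1, 2))), Mul(Mul(-29, Rational(1, 41)), 0)) = Add(Mul(-5, Pow(Add(4, Pow(3, Rational(1, 2))), Rational(1, 2))), Mul(Rational(-29, 41), 0)) = Add(Mul(-5, Pow(Add(4, Pow(3, Rational(1, 2))), Rational(1, 2))), 0) = Mul(-5, Pow(Add(4, Pow(3, Rational(1, 2))), Rational(1, 2)))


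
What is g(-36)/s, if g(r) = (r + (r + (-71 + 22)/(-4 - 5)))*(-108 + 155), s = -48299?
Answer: 28153/434691 ≈ 0.064766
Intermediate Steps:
g(r) = 2303/9 + 94*r (g(r) = (r + (r - 49/(-9)))*47 = (r + (r - 49*(-1/9)))*47 = (r + (r + 49/9))*47 = (r + (49/9 + r))*47 = (49/9 + 2*r)*47 = 2303/9 + 94*r)
g(-36)/s = (2303/9 + 94*(-36))/(-48299) = (2303/9 - 3384)*(-1/48299) = -28153/9*(-1/48299) = 28153/434691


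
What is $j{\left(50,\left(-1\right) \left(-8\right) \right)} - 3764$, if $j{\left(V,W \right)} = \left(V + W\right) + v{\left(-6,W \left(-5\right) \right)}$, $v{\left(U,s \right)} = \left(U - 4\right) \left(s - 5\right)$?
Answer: $-3256$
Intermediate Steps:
$v{\left(U,s \right)} = \left(-5 + s\right) \left(-4 + U\right)$ ($v{\left(U,s \right)} = \left(-4 + U\right) \left(-5 + s\right) = \left(-5 + s\right) \left(-4 + U\right)$)
$j{\left(V,W \right)} = 50 + V + 51 W$ ($j{\left(V,W \right)} = \left(V + W\right) - \left(-50 + 10 W \left(-5\right)\right) = \left(V + W\right) + \left(20 + 30 - 4 \left(- 5 W\right) - 6 \left(- 5 W\right)\right) = \left(V + W\right) + \left(20 + 30 + 20 W + 30 W\right) = \left(V + W\right) + \left(50 + 50 W\right) = 50 + V + 51 W$)
$j{\left(50,\left(-1\right) \left(-8\right) \right)} - 3764 = \left(50 + 50 + 51 \left(\left(-1\right) \left(-8\right)\right)\right) - 3764 = \left(50 + 50 + 51 \cdot 8\right) - 3764 = \left(50 + 50 + 408\right) - 3764 = 508 - 3764 = -3256$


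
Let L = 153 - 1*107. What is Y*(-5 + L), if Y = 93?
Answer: 3813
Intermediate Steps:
L = 46 (L = 153 - 107 = 46)
Y*(-5 + L) = 93*(-5 + 46) = 93*41 = 3813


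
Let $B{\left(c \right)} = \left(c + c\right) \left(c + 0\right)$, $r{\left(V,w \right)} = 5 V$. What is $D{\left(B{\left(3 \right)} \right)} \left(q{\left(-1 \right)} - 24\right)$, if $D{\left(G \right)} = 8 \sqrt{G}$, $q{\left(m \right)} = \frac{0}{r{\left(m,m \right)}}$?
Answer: $- 576 \sqrt{2} \approx -814.59$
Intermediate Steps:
$B{\left(c \right)} = 2 c^{2}$ ($B{\left(c \right)} = 2 c c = 2 c^{2}$)
$q{\left(m \right)} = 0$ ($q{\left(m \right)} = \frac{0}{5 m} = 0 \frac{1}{5 m} = 0$)
$D{\left(B{\left(3 \right)} \right)} \left(q{\left(-1 \right)} - 24\right) = 8 \sqrt{2 \cdot 3^{2}} \left(0 - 24\right) = 8 \sqrt{2 \cdot 9} \left(0 - 24\right) = 8 \sqrt{18} \left(0 - 24\right) = 8 \cdot 3 \sqrt{2} \left(-24\right) = 24 \sqrt{2} \left(-24\right) = - 576 \sqrt{2}$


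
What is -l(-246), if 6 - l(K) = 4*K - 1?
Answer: -991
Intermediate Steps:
l(K) = 7 - 4*K (l(K) = 6 - (4*K - 1) = 6 - (-1 + 4*K) = 6 + (1 - 4*K) = 7 - 4*K)
-l(-246) = -(7 - 4*(-246)) = -(7 + 984) = -1*991 = -991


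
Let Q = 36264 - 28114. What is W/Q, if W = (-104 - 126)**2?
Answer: 1058/163 ≈ 6.4908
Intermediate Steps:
W = 52900 (W = (-230)**2 = 52900)
Q = 8150
W/Q = 52900/8150 = 52900*(1/8150) = 1058/163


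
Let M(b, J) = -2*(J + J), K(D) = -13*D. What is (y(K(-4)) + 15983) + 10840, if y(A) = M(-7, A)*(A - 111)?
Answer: 39095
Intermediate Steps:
M(b, J) = -4*J
y(A) = -4*A*(-111 + A) (y(A) = (-4*A)*(A - 111) = (-4*A)*(-111 + A) = -4*A*(-111 + A))
(y(K(-4)) + 15983) + 10840 = (4*(-13*(-4))*(111 - (-13)*(-4)) + 15983) + 10840 = (4*52*(111 - 1*52) + 15983) + 10840 = (4*52*(111 - 52) + 15983) + 10840 = (4*52*59 + 15983) + 10840 = (12272 + 15983) + 10840 = 28255 + 10840 = 39095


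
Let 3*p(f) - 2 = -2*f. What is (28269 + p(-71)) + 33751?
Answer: 62068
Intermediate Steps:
p(f) = ⅔ - 2*f/3 (p(f) = ⅔ + (-2*f)/3 = ⅔ - 2*f/3)
(28269 + p(-71)) + 33751 = (28269 + (⅔ - ⅔*(-71))) + 33751 = (28269 + (⅔ + 142/3)) + 33751 = (28269 + 48) + 33751 = 28317 + 33751 = 62068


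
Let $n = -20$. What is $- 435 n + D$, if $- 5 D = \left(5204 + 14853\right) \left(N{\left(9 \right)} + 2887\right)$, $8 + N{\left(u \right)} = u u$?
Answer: $-11865044$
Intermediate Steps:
$N{\left(u \right)} = -8 + u^{2}$ ($N{\left(u \right)} = -8 + u u = -8 + u^{2}$)
$D = -11873744$ ($D = - \frac{\left(5204 + 14853\right) \left(\left(-8 + 9^{2}\right) + 2887\right)}{5} = - \frac{20057 \left(\left(-8 + 81\right) + 2887\right)}{5} = - \frac{20057 \left(73 + 2887\right)}{5} = - \frac{20057 \cdot 2960}{5} = \left(- \frac{1}{5}\right) 59368720 = -11873744$)
$- 435 n + D = \left(-435\right) \left(-20\right) - 11873744 = 8700 - 11873744 = -11865044$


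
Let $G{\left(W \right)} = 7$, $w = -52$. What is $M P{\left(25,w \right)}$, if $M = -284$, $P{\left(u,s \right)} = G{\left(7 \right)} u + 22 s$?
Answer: $275196$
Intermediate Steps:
$P{\left(u,s \right)} = 7 u + 22 s$
$M P{\left(25,w \right)} = - 284 \left(7 \cdot 25 + 22 \left(-52\right)\right) = - 284 \left(175 - 1144\right) = \left(-284\right) \left(-969\right) = 275196$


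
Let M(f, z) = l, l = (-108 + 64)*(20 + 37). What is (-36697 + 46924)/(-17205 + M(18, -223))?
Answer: -3409/6571 ≈ -0.51880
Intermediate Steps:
l = -2508 (l = -44*57 = -2508)
M(f, z) = -2508
(-36697 + 46924)/(-17205 + M(18, -223)) = (-36697 + 46924)/(-17205 - 2508) = 10227/(-19713) = 10227*(-1/19713) = -3409/6571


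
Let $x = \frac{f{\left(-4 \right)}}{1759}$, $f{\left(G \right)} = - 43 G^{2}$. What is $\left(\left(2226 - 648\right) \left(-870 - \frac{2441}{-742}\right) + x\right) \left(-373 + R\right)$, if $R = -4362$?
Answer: $\frac{4226109878428295}{652589} \approx 6.4759 \cdot 10^{9}$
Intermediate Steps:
$x = - \frac{688}{1759}$ ($x = \frac{\left(-43\right) \left(-4\right)^{2}}{1759} = \left(-43\right) 16 \cdot \frac{1}{1759} = \left(-688\right) \frac{1}{1759} = - \frac{688}{1759} \approx -0.39113$)
$\left(\left(2226 - 648\right) \left(-870 - \frac{2441}{-742}\right) + x\right) \left(-373 + R\right) = \left(\left(2226 - 648\right) \left(-870 - \frac{2441}{-742}\right) - \frac{688}{1759}\right) \left(-373 - 4362\right) = \left(1578 \left(-870 - - \frac{2441}{742}\right) - \frac{688}{1759}\right) \left(-4735\right) = \left(1578 \left(-870 + \frac{2441}{742}\right) - \frac{688}{1759}\right) \left(-4735\right) = \left(1578 \left(- \frac{643099}{742}\right) - \frac{688}{1759}\right) \left(-4735\right) = \left(- \frac{507405111}{371} - \frac{688}{1759}\right) \left(-4735\right) = \left(- \frac{892525845497}{652589}\right) \left(-4735\right) = \frac{4226109878428295}{652589}$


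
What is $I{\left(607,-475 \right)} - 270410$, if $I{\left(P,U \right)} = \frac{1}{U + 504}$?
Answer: $- \frac{7841889}{29} \approx -2.7041 \cdot 10^{5}$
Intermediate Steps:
$I{\left(P,U \right)} = \frac{1}{504 + U}$
$I{\left(607,-475 \right)} - 270410 = \frac{1}{504 - 475} - 270410 = \frac{1}{29} - 270410 = - \frac{7841889}{29}$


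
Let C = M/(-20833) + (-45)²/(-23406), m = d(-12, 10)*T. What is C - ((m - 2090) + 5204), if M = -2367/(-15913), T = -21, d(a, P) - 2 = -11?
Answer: -102932300757501/31162459726 ≈ -3303.1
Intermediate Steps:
d(a, P) = -9 (d(a, P) = 2 - 11 = -9)
M = 2367/15913 (M = -2367*(-1/15913) = 2367/15913 ≈ 0.14875)
m = 189 (m = -9*(-21) = 189)
C = -2696282523/31162459726 (C = (2367/15913)/(-20833) + (-45)²/(-23406) = (2367/15913)*(-1/20833) + 2025*(-1/23406) = -2367/331515529 - 675/7802 = -2696282523/31162459726 ≈ -0.086523)
C - ((m - 2090) + 5204) = -2696282523/31162459726 - ((189 - 2090) + 5204) = -2696282523/31162459726 - (-1901 + 5204) = -2696282523/31162459726 - 1*3303 = -2696282523/31162459726 - 3303 = -102932300757501/31162459726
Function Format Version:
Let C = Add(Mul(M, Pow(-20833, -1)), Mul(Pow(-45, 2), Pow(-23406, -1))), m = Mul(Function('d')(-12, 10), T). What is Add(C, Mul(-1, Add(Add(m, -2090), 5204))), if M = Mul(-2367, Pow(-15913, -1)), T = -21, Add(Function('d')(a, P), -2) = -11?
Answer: Rational(-102932300757501, 31162459726) ≈ -3303.1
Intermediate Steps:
Function('d')(a, P) = -9 (Function('d')(a, P) = Add(2, -11) = -9)
M = Rational(2367, 15913) (M = Mul(-2367, Rational(-1, 15913)) = Rational(2367, 15913) ≈ 0.14875)
m = 189 (m = Mul(-9, -21) = 189)
C = Rational(-2696282523, 31162459726) (C = Add(Mul(Rational(2367, 15913), Pow(-20833, -1)), Mul(Pow(-45, 2), Pow(-23406, -1))) = Add(Mul(Rational(2367, 15913), Rational(-1, 20833)), Mul(2025, Rational(-1, 23406))) = Add(Rational(-2367, 331515529), Rational(-675, 7802)) = Rational(-2696282523, 31162459726) ≈ -0.086523)
Add(C, Mul(-1, Add(Add(m, -2090), 5204))) = Add(Rational(-2696282523, 31162459726), Mul(-1, Add(Add(189, -2090), 5204))) = Add(Rational(-2696282523, 31162459726), Mul(-1, Add(-1901, 5204))) = Add(Rational(-2696282523, 31162459726), Mul(-1, 3303)) = Add(Rational(-2696282523, 31162459726), -3303) = Rational(-102932300757501, 31162459726)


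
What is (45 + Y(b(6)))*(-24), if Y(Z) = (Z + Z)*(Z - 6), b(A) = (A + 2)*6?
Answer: -97848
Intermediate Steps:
b(A) = 12 + 6*A (b(A) = (2 + A)*6 = 12 + 6*A)
Y(Z) = 2*Z*(-6 + Z) (Y(Z) = (2*Z)*(-6 + Z) = 2*Z*(-6 + Z))
(45 + Y(b(6)))*(-24) = (45 + 2*(12 + 6*6)*(-6 + (12 + 6*6)))*(-24) = (45 + 2*(12 + 36)*(-6 + (12 + 36)))*(-24) = (45 + 2*48*(-6 + 48))*(-24) = (45 + 2*48*42)*(-24) = (45 + 4032)*(-24) = 4077*(-24) = -97848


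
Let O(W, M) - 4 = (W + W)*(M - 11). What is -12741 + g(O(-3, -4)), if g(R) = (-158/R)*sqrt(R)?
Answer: -12741 - 79*sqrt(94)/47 ≈ -12757.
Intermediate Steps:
O(W, M) = 4 + 2*W*(-11 + M) (O(W, M) = 4 + (W + W)*(M - 11) = 4 + (2*W)*(-11 + M) = 4 + 2*W*(-11 + M))
g(R) = -158/sqrt(R)
-12741 + g(O(-3, -4)) = -12741 - 158/sqrt(4 - 22*(-3) + 2*(-4)*(-3)) = -12741 - 158/sqrt(4 + 66 + 24) = -12741 - 79*sqrt(94)/47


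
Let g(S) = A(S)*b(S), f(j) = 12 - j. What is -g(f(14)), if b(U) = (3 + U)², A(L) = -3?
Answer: 3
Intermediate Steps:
g(S) = -3*(3 + S)²
-g(f(14)) = -(-3)*(3 + (12 - 1*14))² = -(-3)*(3 + (12 - 14))² = -(-3)*(3 - 2)² = -(-3)*1² = -(-3) = -1*(-3) = 3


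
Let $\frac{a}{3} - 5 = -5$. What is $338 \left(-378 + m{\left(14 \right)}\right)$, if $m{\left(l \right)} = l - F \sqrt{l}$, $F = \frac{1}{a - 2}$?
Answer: $-123032 + 169 \sqrt{14} \approx -1.224 \cdot 10^{5}$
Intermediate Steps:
$a = 0$ ($a = 15 + 3 \left(-5\right) = 15 - 15 = 0$)
$F = - \frac{1}{2}$ ($F = \frac{1}{0 - 2} = \frac{1}{-2} = - \frac{1}{2} \approx -0.5$)
$m{\left(l \right)} = l + \frac{\sqrt{l}}{2}$ ($m{\left(l \right)} = l - - \frac{\sqrt{l}}{2} = l + \frac{\sqrt{l}}{2}$)
$338 \left(-378 + m{\left(14 \right)}\right) = 338 \left(-378 + \left(14 + \frac{\sqrt{14}}{2}\right)\right) = 338 \left(-364 + \frac{\sqrt{14}}{2}\right) = -123032 + 169 \sqrt{14}$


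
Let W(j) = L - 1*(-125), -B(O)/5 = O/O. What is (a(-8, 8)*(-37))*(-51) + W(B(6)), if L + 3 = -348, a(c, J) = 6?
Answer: 11096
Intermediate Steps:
L = -351 (L = -3 - 348 = -351)
B(O) = -5 (B(O) = -5*O/O = -5*1 = -5)
W(j) = -226 (W(j) = -351 - 1*(-125) = -351 + 125 = -226)
(a(-8, 8)*(-37))*(-51) + W(B(6)) = (6*(-37))*(-51) - 226 = -222*(-51) - 226 = 11322 - 226 = 11096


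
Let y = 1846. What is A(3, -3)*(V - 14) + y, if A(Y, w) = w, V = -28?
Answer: 1972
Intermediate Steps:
A(3, -3)*(V - 14) + y = -3*(-28 - 14) + 1846 = -3*(-42) + 1846 = 126 + 1846 = 1972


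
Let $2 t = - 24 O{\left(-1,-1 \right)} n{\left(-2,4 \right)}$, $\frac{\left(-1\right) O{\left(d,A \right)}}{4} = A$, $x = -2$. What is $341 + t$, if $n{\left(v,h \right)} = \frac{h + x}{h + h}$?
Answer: $329$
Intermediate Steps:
$O{\left(d,A \right)} = - 4 A$
$n{\left(v,h \right)} = \frac{-2 + h}{2 h}$ ($n{\left(v,h \right)} = \frac{h - 2}{h + h} = \frac{-2 + h}{2 h}$)
$t = -12$ ($t = \frac{- 24 \left(\left(-4\right) \left(-1\right)\right) \frac{-2 + 4}{2 \cdot 4}}{2} = \frac{\left(-24\right) 4 \cdot \frac{1}{2} \cdot \frac{1}{4} \cdot 2}{2} = \frac{\left(-96\right) \frac{1}{4}}{2} = \frac{1}{2} \left(-24\right) = -12$)
$341 + t = 341 - 12 = 329$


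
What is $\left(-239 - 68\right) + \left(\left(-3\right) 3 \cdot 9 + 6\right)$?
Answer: $-382$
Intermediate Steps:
$\left(-239 - 68\right) + \left(\left(-3\right) 3 \cdot 9 + 6\right) = -307 + \left(\left(-9\right) 9 + 6\right) = -307 + \left(-81 + 6\right) = -307 - 75 = -382$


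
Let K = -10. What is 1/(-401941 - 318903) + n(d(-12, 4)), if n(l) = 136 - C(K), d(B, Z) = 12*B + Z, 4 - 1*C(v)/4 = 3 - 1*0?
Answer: 95151407/720844 ≈ 132.00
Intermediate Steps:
C(v) = 4 (C(v) = 16 - 4*(3 - 1*0) = 16 - 4*(3 + 0) = 16 - 4*3 = 16 - 12 = 4)
d(B, Z) = Z + 12*B
n(l) = 132 (n(l) = 136 - 1*4 = 136 - 4 = 132)
1/(-401941 - 318903) + n(d(-12, 4)) = 1/(-401941 - 318903) + 132 = 1/(-720844) + 132 = -1/720844 + 132 = 95151407/720844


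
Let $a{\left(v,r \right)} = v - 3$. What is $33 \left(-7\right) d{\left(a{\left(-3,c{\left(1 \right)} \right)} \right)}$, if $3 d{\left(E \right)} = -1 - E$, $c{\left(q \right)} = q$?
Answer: $-385$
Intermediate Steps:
$a{\left(v,r \right)} = -3 + v$ ($a{\left(v,r \right)} = v - 3 = -3 + v$)
$d{\left(E \right)} = - \frac{1}{3} - \frac{E}{3}$ ($d{\left(E \right)} = \frac{-1 - E}{3} = - \frac{1}{3} - \frac{E}{3}$)
$33 \left(-7\right) d{\left(a{\left(-3,c{\left(1 \right)} \right)} \right)} = 33 \left(-7\right) \left(- \frac{1}{3} - \frac{-3 - 3}{3}\right) = - 231 \left(- \frac{1}{3} - -2\right) = - 231 \left(- \frac{1}{3} + 2\right) = \left(-231\right) \frac{5}{3} = -385$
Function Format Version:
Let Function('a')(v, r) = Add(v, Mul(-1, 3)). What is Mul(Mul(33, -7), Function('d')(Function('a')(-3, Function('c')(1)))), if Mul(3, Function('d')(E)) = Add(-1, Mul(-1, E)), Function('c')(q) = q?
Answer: -385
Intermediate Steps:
Function('a')(v, r) = Add(-3, v) (Function('a')(v, r) = Add(v, -3) = Add(-3, v))
Function('d')(E) = Add(Rational(-1, 3), Mul(Rational(-1, 3), E)) (Function('d')(E) = Mul(Rational(1, 3), Add(-1, Mul(-1, E))) = Add(Rational(-1, 3), Mul(Rational(-1, 3), E)))
Mul(Mul(33, -7), Function('d')(Function('a')(-3, Function('c')(1)))) = Mul(Mul(33, -7), Add(Rational(-1, 3), Mul(Rational(-1, 3), Add(-3, -3)))) = Mul(-231, Add(Rational(-1, 3), Mul(Rational(-1, 3), -6))) = Mul(-231, Add(Rational(-1, 3), 2)) = Mul(-231, Rational(5, 3)) = -385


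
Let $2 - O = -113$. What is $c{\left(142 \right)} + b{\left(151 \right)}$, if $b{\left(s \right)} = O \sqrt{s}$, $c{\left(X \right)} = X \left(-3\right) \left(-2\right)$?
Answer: $852 + 115 \sqrt{151} \approx 2265.1$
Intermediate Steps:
$c{\left(X \right)} = 6 X$ ($c{\left(X \right)} = - 3 X \left(-2\right) = 6 X$)
$O = 115$ ($O = 2 - -113 = 2 + 113 = 115$)
$b{\left(s \right)} = 115 \sqrt{s}$
$c{\left(142 \right)} + b{\left(151 \right)} = 6 \cdot 142 + 115 \sqrt{151} = 852 + 115 \sqrt{151}$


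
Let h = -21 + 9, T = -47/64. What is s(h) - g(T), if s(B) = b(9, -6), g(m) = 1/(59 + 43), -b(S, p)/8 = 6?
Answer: -4897/102 ≈ -48.010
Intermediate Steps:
T = -47/64 (T = -47*1/64 = -47/64 ≈ -0.73438)
b(S, p) = -48 (b(S, p) = -8*6 = -48)
g(m) = 1/102
h = -12
s(B) = -48
s(h) - g(T) = -48 - 1*1/102 = -48 - 1/102 = -4897/102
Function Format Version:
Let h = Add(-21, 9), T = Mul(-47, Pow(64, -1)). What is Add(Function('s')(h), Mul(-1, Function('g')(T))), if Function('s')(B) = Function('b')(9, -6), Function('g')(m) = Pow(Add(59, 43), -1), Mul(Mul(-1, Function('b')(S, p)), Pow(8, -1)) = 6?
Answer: Rational(-4897, 102) ≈ -48.010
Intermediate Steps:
T = Rational(-47, 64) (T = Mul(-47, Rational(1, 64)) = Rational(-47, 64) ≈ -0.73438)
Function('b')(S, p) = -48 (Function('b')(S, p) = Mul(-8, 6) = -48)
Function('g')(m) = Rational(1, 102) (Function('g')(m) = Pow(102, -1) = Rational(1, 102))
h = -12
Function('s')(B) = -48
Add(Function('s')(h), Mul(-1, Function('g')(T))) = Add(-48, Mul(-1, Rational(1, 102))) = Add(-48, Rational(-1, 102)) = Rational(-4897, 102)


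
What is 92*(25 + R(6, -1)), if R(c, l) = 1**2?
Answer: 2392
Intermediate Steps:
R(c, l) = 1
92*(25 + R(6, -1)) = 92*(25 + 1) = 92*26 = 2392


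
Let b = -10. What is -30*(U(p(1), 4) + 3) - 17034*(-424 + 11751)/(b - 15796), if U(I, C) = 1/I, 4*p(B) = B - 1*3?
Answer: 96234969/7903 ≈ 12177.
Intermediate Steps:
p(B) = -¾ + B/4 (p(B) = (B - 1*3)/4 = (B - 3)/4 = (-3 + B)/4 = -¾ + B/4)
-30*(U(p(1), 4) + 3) - 17034*(-424 + 11751)/(b - 15796) = -30*(1/(-¾ + (¼)*1) + 3) - 17034*(-424 + 11751)/(-10 - 15796) = -30*(1/(-¾ + ¼) + 3) - 17034/((-15806/11327)) = -30*(1/(-½) + 3) - 17034/((-15806*1/11327)) = -30*(-2 + 3) - 17034/(-15806/11327) = -30*1 - 17034*(-11327/15806) = -30 + 96472059/7903 = 96234969/7903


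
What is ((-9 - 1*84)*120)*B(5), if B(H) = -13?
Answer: 145080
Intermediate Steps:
((-9 - 1*84)*120)*B(5) = ((-9 - 1*84)*120)*(-13) = ((-9 - 84)*120)*(-13) = -93*120*(-13) = -11160*(-13) = 145080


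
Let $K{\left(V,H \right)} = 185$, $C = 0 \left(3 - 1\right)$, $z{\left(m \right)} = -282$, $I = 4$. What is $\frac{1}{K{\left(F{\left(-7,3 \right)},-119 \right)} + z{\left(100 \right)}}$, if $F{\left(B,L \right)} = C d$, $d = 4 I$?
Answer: $- \frac{1}{97} \approx -0.010309$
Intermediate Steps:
$d = 16$ ($d = 4 \cdot 4 = 16$)
$C = 0$ ($C = 0 \cdot 2 = 0$)
$F{\left(B,L \right)} = 0$ ($F{\left(B,L \right)} = 0 \cdot 16 = 0$)
$\frac{1}{K{\left(F{\left(-7,3 \right)},-119 \right)} + z{\left(100 \right)}} = \frac{1}{185 - 282} = \frac{1}{-97} = - \frac{1}{97}$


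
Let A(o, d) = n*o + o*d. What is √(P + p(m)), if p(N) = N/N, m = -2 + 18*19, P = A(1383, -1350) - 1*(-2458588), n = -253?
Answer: 2*√60410 ≈ 491.57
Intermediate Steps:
A(o, d) = -253*o + d*o (A(o, d) = -253*o + o*d = -253*o + d*o)
P = 241639 (P = 1383*(-253 - 1350) - 1*(-2458588) = 1383*(-1603) + 2458588 = -2216949 + 2458588 = 241639)
m = 340 (m = -2 + 342 = 340)
p(N) = 1
√(P + p(m)) = √(241639 + 1) = √241640 = 2*√60410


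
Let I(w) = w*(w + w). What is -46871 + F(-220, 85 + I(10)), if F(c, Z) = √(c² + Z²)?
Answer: -46871 + 5*√5185 ≈ -46511.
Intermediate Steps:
I(w) = 2*w² (I(w) = w*(2*w) = 2*w²)
F(c, Z) = √(Z² + c²)
-46871 + F(-220, 85 + I(10)) = -46871 + √((85 + 2*10²)² + (-220)²) = -46871 + √((85 + 2*100)² + 48400) = -46871 + √((85 + 200)² + 48400) = -46871 + √(285² + 48400) = -46871 + √(81225 + 48400) = -46871 + √129625 = -46871 + 5*√5185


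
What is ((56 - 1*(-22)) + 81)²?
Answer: 25281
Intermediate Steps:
((56 - 1*(-22)) + 81)² = ((56 + 22) + 81)² = (78 + 81)² = 159² = 25281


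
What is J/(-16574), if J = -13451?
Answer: 13451/16574 ≈ 0.81157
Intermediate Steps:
J/(-16574) = -13451/(-16574) = -13451*(-1/16574) = 13451/16574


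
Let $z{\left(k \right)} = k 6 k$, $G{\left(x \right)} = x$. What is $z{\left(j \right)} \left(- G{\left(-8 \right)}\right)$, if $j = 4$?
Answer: $768$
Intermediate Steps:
$z{\left(k \right)} = 6 k^{2}$ ($z{\left(k \right)} = 6 k k = 6 k^{2}$)
$z{\left(j \right)} \left(- G{\left(-8 \right)}\right) = 6 \cdot 4^{2} \left(\left(-1\right) \left(-8\right)\right) = 6 \cdot 16 \cdot 8 = 96 \cdot 8 = 768$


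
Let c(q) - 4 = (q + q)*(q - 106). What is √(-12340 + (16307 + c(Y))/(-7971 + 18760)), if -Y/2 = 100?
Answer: I*√1434910556161/10789 ≈ 111.03*I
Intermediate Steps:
Y = -200 (Y = -2*100 = -200)
c(q) = 4 + 2*q*(-106 + q) (c(q) = 4 + (q + q)*(q - 106) = 4 + (2*q)*(-106 + q) = 4 + 2*q*(-106 + q))
√(-12340 + (16307 + c(Y))/(-7971 + 18760)) = √(-12340 + (16307 + (4 - 212*(-200) + 2*(-200)²))/(-7971 + 18760)) = √(-12340 + (16307 + (4 + 42400 + 2*40000))/10789) = √(-12340 + (16307 + (4 + 42400 + 80000))*(1/10789)) = √(-12340 + (16307 + 122404)*(1/10789)) = √(-12340 + 138711*(1/10789)) = √(-12340 + 138711/10789) = √(-132997549/10789) = I*√1434910556161/10789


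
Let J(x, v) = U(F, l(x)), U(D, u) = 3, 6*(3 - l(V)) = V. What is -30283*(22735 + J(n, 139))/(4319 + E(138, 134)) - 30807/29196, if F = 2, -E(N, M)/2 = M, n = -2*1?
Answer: -2233750692949/13141444 ≈ -1.6998e+5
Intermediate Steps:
n = -2
l(V) = 3 - V/6
E(N, M) = -2*M
J(x, v) = 3
-30283*(22735 + J(n, 139))/(4319 + E(138, 134)) - 30807/29196 = -30283*(22735 + 3)/(4319 - 2*134) - 30807/29196 = -30283*22738/(4319 - 268) - 30807*1/29196 = -30283/(4051*(1/22738)) - 3423/3244 = -30283/4051/22738 - 3423/3244 = -30283*22738/4051 - 3423/3244 = -688574854/4051 - 3423/3244 = -2233750692949/13141444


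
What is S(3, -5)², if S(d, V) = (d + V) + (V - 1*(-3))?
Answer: 16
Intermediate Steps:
S(d, V) = 3 + d + 2*V (S(d, V) = (V + d) + (V + 3) = (V + d) + (3 + V) = 3 + d + 2*V)
S(3, -5)² = (3 + 3 + 2*(-5))² = (3 + 3 - 10)² = (-4)² = 16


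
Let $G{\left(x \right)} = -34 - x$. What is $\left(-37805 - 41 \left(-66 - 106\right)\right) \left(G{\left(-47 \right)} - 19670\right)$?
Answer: $604511721$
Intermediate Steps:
$\left(-37805 - 41 \left(-66 - 106\right)\right) \left(G{\left(-47 \right)} - 19670\right) = \left(-37805 - 41 \left(-66 - 106\right)\right) \left(\left(-34 - -47\right) - 19670\right) = \left(-37805 - -7052\right) \left(\left(-34 + 47\right) - 19670\right) = \left(-37805 + 7052\right) \left(13 - 19670\right) = \left(-30753\right) \left(-19657\right) = 604511721$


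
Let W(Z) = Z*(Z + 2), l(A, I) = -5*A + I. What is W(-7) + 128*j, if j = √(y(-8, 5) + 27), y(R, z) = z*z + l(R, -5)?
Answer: 35 + 128*√87 ≈ 1228.9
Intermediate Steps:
l(A, I) = I - 5*A
y(R, z) = -5 + z² - 5*R (y(R, z) = z*z + (-5 - 5*R) = z² + (-5 - 5*R) = -5 + z² - 5*R)
j = √87 (j = √((-5 + 5² - 5*(-8)) + 27) = √((-5 + 25 + 40) + 27) = √(60 + 27) = √87 ≈ 9.3274)
W(Z) = Z*(2 + Z)
W(-7) + 128*j = -7*(2 - 7) + 128*√87 = -7*(-5) + 128*√87 = 35 + 128*√87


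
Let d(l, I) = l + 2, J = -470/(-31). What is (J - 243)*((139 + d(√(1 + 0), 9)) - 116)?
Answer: -183638/31 ≈ -5923.8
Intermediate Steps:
J = 470/31 (J = -470*(-1/31) = 470/31 ≈ 15.161)
d(l, I) = 2 + l
(J - 243)*((139 + d(√(1 + 0), 9)) - 116) = (470/31 - 243)*((139 + (2 + √(1 + 0))) - 116) = -7063*((139 + (2 + √1)) - 116)/31 = -7063*((139 + (2 + 1)) - 116)/31 = -7063*((139 + 3) - 116)/31 = -7063*(142 - 116)/31 = -7063/31*26 = -183638/31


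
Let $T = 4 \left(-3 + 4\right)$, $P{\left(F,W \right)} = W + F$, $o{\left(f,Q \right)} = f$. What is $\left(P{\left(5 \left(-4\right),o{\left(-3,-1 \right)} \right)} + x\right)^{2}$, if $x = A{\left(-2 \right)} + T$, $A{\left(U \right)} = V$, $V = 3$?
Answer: $256$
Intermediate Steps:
$A{\left(U \right)} = 3$
$P{\left(F,W \right)} = F + W$
$T = 4$ ($T = 4 \cdot 1 = 4$)
$x = 7$ ($x = 3 + 4 = 7$)
$\left(P{\left(5 \left(-4\right),o{\left(-3,-1 \right)} \right)} + x\right)^{2} = \left(\left(5 \left(-4\right) - 3\right) + 7\right)^{2} = \left(\left(-20 - 3\right) + 7\right)^{2} = \left(-23 + 7\right)^{2} = \left(-16\right)^{2} = 256$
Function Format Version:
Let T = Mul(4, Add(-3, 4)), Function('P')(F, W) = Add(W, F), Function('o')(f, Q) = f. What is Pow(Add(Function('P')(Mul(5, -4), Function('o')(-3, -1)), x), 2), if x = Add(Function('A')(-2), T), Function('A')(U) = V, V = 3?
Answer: 256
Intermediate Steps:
Function('A')(U) = 3
Function('P')(F, W) = Add(F, W)
T = 4 (T = Mul(4, 1) = 4)
x = 7 (x = Add(3, 4) = 7)
Pow(Add(Function('P')(Mul(5, -4), Function('o')(-3, -1)), x), 2) = Pow(Add(Add(Mul(5, -4), -3), 7), 2) = Pow(Add(Add(-20, -3), 7), 2) = Pow(Add(-23, 7), 2) = Pow(-16, 2) = 256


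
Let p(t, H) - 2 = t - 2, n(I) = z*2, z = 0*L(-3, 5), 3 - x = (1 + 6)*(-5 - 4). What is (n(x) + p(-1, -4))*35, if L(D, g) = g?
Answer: -35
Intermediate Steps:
x = 66 (x = 3 - (1 + 6)*(-5 - 4) = 3 - 7*(-9) = 3 - 1*(-63) = 3 + 63 = 66)
z = 0 (z = 0*5 = 0)
n(I) = 0 (n(I) = 0*2 = 0)
p(t, H) = t (p(t, H) = 2 + (t - 2) = 2 + (-2 + t) = t)
(n(x) + p(-1, -4))*35 = (0 - 1)*35 = -1*35 = -35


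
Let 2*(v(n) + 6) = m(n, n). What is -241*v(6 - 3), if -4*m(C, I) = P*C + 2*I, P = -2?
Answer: 1446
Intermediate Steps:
m(C, I) = C/2 - I/2 (m(C, I) = -(-2*C + 2*I)/4 = C/2 - I/2)
v(n) = -6 (v(n) = -6 + (n/2 - n/2)/2 = -6 + (½)*0 = -6 + 0 = -6)
-241*v(6 - 3) = -241*(-6) = 1446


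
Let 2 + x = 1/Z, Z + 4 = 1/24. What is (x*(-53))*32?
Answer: 362944/95 ≈ 3820.5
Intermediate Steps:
Z = -95/24 (Z = -4 + 1/24 = -95/24 ≈ -3.9583)
x = -214/95 (x = -2 + 1/(-95/24) = -2 - 24/95 = -214/95 ≈ -2.2526)
(x*(-53))*32 = -214/95*(-53)*32 = (11342/95)*32 = 362944/95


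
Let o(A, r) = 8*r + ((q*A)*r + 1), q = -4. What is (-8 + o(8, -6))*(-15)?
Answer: -2055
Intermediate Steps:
o(A, r) = 1 + 8*r - 4*A*r (o(A, r) = 8*r + ((-4*A)*r + 1) = 8*r + (-4*A*r + 1) = 8*r + (1 - 4*A*r) = 1 + 8*r - 4*A*r)
(-8 + o(8, -6))*(-15) = (-8 + (1 + 8*(-6) - 4*8*(-6)))*(-15) = (-8 + (1 - 48 + 192))*(-15) = (-8 + 145)*(-15) = 137*(-15) = -2055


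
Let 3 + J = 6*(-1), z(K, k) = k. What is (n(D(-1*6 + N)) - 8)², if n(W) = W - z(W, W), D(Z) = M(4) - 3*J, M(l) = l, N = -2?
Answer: 64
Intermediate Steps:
J = -9 (J = -3 + 6*(-1) = -3 - 6 = -9)
D(Z) = 31 (D(Z) = 4 - 3*(-9) = 4 + 27 = 31)
n(W) = 0 (n(W) = W - W = 0)
(n(D(-1*6 + N)) - 8)² = (0 - 8)² = (-8)² = 64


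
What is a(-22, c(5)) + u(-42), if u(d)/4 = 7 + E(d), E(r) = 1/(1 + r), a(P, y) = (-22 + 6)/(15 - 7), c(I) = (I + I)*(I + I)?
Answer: 1062/41 ≈ 25.902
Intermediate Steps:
c(I) = 4*I**2 (c(I) = (2*I)*(2*I) = 4*I**2)
a(P, y) = -2 (a(P, y) = -16/8 = -16*1/8 = -2)
u(d) = 28 + 4/(1 + d) (u(d) = 4*(7 + 1/(1 + d)) = 28 + 4/(1 + d))
a(-22, c(5)) + u(-42) = -2 + 4*(8 + 7*(-42))/(1 - 42) = -2 + 4*(8 - 294)/(-41) = -2 + 4*(-1/41)*(-286) = -2 + 1144/41 = 1062/41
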